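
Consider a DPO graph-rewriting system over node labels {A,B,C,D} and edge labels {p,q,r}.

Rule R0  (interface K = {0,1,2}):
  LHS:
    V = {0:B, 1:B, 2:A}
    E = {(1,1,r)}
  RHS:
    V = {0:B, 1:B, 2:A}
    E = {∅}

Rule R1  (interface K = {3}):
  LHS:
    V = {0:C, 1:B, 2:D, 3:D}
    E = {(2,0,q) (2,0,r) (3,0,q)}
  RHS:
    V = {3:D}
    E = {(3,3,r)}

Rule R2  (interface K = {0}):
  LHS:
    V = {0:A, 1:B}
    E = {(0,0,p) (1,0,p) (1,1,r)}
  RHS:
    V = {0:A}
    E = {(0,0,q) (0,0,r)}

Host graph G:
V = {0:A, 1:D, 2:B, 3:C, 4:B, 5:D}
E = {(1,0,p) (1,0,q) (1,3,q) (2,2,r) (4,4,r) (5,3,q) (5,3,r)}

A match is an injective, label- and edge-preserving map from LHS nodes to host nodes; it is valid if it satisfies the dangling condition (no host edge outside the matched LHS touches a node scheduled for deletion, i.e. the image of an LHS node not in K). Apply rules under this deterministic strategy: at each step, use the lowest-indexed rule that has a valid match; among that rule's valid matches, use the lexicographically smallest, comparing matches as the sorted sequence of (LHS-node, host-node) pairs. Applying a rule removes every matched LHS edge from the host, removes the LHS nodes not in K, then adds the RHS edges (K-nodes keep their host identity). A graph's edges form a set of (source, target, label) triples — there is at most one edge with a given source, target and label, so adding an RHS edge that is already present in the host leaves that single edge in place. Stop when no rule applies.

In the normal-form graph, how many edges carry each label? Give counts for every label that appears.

Answer: p:1 q:1 r:1

Steps:
start.  V:6 E:7  edges: 1-p->0 1-q->0 1-q->3 2-r->2 4-r->4 5-q->3 5-r->3
1. fire R0 via {0↦2, 1↦4, 2↦0}  →  V:6 E:6  edges: 1-p->0 1-q->0 1-q->3 2-r->2 5-q->3 5-r->3
2. fire R0 via {0↦4, 1↦2, 2↦0}  →  V:6 E:5  edges: 1-p->0 1-q->0 1-q->3 5-q->3 5-r->3
3. fire R1 via {0↦3, 1↦2, 2↦5, 3↦1}  →  V:3 E:3  edges: 1-p->0 1-q->0 1-r->1
normal form: no rule applies after step 3
NF edges: [(1, 0, 'p'), (1, 0, 'q'), (1, 1, 'r')]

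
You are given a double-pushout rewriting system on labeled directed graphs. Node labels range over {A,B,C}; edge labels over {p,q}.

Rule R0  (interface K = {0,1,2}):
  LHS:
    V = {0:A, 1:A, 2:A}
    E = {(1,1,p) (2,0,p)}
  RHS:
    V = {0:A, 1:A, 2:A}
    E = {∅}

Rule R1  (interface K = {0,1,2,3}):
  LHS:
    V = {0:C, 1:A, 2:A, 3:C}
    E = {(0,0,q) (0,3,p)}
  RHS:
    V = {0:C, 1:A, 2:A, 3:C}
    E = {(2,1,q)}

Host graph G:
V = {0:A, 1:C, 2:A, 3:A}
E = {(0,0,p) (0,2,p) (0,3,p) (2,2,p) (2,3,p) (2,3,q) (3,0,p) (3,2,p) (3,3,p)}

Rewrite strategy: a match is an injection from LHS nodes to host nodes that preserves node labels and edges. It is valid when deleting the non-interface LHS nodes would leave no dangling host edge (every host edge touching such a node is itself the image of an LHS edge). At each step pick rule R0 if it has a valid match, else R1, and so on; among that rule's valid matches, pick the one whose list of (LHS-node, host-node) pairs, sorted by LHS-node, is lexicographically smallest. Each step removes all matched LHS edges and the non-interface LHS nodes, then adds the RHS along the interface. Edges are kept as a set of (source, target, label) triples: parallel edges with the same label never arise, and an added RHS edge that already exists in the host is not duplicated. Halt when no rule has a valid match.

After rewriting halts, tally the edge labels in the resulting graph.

start.  V:4 E:9  edges: 0-p->0 0-p->2 0-p->3 2-p->2 2-p->3 2-q->3 3-p->0 3-p->2 3-p->3
1. fire R0 via {0↦0, 1↦2, 2↦3}  →  V:4 E:7  edges: 0-p->0 0-p->2 0-p->3 2-p->3 2-q->3 3-p->2 3-p->3
2. fire R0 via {0↦2, 1↦0, 2↦3}  →  V:4 E:5  edges: 0-p->2 0-p->3 2-p->3 2-q->3 3-p->3
3. fire R0 via {0↦2, 1↦3, 2↦0}  →  V:4 E:3  edges: 0-p->3 2-p->3 2-q->3
normal form: no rule applies after step 3
NF edges: [(0, 3, 'p'), (2, 3, 'p'), (2, 3, 'q')]

Answer: p:2 q:1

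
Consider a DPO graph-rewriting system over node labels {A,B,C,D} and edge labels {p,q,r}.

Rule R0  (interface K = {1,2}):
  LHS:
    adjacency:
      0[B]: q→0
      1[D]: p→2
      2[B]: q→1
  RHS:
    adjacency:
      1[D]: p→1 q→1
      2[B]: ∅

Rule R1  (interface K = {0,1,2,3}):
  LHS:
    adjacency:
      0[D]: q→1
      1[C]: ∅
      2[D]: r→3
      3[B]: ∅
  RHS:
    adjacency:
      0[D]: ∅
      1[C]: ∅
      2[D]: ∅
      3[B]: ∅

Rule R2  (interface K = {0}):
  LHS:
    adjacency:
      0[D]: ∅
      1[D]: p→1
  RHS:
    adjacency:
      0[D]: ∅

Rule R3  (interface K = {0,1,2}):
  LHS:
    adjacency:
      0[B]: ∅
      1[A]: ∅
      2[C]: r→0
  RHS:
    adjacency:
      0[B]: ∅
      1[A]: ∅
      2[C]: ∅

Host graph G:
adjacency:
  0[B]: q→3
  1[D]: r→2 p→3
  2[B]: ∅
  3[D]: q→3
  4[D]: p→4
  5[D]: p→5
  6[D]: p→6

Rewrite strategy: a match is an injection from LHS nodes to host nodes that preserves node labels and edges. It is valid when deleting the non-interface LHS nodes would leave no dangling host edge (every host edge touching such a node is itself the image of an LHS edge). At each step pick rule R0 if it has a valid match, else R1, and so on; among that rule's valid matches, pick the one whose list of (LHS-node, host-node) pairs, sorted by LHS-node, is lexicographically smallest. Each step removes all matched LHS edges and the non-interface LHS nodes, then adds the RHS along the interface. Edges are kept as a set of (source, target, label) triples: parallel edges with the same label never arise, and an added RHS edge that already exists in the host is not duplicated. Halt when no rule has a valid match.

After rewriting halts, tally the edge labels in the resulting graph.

start.  V:7 E:7  edges: 0-q->3 1-r->2 1-p->3 3-q->3 4-p->4 5-p->5 6-p->6
1. fire R2 via {0↦1, 1↦4}  →  V:6 E:6  edges: 0-q->3 1-r->2 1-p->3 3-q->3 5-p->5 6-p->6
2. fire R2 via {0↦1, 1↦5}  →  V:5 E:5  edges: 0-q->3 1-r->2 1-p->3 3-q->3 6-p->6
3. fire R2 via {0↦1, 1↦6}  →  V:4 E:4  edges: 0-q->3 1-r->2 1-p->3 3-q->3
halt: no rule applies after step 3
NF edges: [(0, 3, 'q'), (1, 2, 'r'), (1, 3, 'p'), (3, 3, 'q')]

Answer: p:1 q:2 r:1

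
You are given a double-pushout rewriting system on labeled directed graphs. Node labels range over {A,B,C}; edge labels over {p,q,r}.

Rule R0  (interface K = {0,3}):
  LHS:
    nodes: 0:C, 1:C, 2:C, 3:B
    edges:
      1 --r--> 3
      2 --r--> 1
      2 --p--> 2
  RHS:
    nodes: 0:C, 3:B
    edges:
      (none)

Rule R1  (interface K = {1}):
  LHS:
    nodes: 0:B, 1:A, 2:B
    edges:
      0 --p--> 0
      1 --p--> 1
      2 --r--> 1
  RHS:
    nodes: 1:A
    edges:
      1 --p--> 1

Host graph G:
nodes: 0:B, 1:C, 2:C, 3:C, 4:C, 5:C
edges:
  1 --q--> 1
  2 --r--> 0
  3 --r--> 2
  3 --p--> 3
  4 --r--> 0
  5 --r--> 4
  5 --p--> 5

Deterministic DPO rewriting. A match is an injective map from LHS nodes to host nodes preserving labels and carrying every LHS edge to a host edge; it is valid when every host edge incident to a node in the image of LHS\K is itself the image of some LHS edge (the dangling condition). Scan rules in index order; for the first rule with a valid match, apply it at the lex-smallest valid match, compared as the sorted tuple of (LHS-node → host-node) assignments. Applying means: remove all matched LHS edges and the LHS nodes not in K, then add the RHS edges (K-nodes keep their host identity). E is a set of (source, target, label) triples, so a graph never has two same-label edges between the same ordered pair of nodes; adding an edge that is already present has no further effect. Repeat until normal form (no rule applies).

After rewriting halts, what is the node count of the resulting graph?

start.  V:6 E:7  edges: 1-q->1 2-r->0 3-r->2 3-p->3 4-r->0 5-r->4 5-p->5
1. fire R0 via {0↦1, 1↦2, 2↦3, 3↦0}  →  V:4 E:4  edges: 1-q->1 4-r->0 5-r->4 5-p->5
2. fire R0 via {0↦1, 1↦4, 2↦5, 3↦0}  →  V:2 E:1  edges: 1-q->1
halt: no rule applies after step 2
NF nodes: {0:B, 1:C}

Answer: 2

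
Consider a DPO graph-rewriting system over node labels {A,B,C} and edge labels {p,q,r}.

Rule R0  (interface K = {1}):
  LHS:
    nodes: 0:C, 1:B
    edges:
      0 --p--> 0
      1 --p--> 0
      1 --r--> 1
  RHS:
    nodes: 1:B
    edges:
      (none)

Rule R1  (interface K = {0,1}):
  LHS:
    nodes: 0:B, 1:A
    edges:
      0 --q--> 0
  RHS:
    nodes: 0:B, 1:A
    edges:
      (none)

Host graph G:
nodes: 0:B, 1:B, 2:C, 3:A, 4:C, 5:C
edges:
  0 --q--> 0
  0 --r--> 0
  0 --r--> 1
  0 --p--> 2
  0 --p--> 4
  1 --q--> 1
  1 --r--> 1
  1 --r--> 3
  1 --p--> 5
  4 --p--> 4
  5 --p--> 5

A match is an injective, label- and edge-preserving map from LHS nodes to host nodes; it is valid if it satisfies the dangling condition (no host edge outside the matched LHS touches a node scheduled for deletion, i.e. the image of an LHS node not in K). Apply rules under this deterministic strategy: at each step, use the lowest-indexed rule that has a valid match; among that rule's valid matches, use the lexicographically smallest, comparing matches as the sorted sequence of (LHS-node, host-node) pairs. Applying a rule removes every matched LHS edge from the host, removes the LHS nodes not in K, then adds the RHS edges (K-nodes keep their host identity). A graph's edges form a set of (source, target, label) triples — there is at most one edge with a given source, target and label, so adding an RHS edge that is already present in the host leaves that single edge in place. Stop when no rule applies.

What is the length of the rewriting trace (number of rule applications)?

Answer: 4

Rewrite trace:
[0] host  ⇒  6 nodes, 11 edges  {0-q->0 0-r->0 0-r->1 0-p->2 0-p->4 1-q->1 1-r->1 1-r->3 1-p->5 4-p->4 5-p->5}
[1] R0 @ {0↦4, 1↦0}  ⇒  5 nodes, 8 edges  {0-q->0 0-r->1 0-p->2 1-q->1 1-r->1 1-r->3 1-p->5 5-p->5}
[2] R0 @ {0↦5, 1↦1}  ⇒  4 nodes, 5 edges  {0-q->0 0-r->1 0-p->2 1-q->1 1-r->3}
[3] R1 @ {0↦0, 1↦3}  ⇒  4 nodes, 4 edges  {0-r->1 0-p->2 1-q->1 1-r->3}
[4] R1 @ {0↦1, 1↦3}  ⇒  4 nodes, 3 edges  {0-r->1 0-p->2 1-r->3}
normal form: no rule applies after step 4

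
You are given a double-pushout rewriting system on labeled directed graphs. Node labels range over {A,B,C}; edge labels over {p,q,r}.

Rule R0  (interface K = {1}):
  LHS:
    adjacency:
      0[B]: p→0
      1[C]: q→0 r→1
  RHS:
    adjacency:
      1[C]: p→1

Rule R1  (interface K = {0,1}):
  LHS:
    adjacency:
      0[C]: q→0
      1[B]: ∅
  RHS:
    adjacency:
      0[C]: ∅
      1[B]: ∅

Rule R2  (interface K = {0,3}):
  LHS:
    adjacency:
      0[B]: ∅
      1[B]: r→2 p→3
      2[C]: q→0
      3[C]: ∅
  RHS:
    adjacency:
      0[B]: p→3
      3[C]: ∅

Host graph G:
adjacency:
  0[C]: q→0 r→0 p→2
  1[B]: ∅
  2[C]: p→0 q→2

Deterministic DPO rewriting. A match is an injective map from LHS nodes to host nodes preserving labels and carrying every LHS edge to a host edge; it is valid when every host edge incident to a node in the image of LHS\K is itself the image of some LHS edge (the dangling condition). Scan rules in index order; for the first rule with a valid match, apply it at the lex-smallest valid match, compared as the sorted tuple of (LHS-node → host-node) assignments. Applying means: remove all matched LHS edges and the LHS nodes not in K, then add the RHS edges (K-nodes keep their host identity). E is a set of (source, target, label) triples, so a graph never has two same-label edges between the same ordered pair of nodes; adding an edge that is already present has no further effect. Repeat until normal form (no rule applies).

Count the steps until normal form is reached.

Answer: 2

Rewrite trace:
[0] host  ⇒  3 nodes, 5 edges  {0-q->0 0-r->0 0-p->2 2-p->0 2-q->2}
[1] R1 @ {0↦0, 1↦1}  ⇒  3 nodes, 4 edges  {0-r->0 0-p->2 2-p->0 2-q->2}
[2] R1 @ {0↦2, 1↦1}  ⇒  3 nodes, 3 edges  {0-r->0 0-p->2 2-p->0}
normal form: no rule applies after step 2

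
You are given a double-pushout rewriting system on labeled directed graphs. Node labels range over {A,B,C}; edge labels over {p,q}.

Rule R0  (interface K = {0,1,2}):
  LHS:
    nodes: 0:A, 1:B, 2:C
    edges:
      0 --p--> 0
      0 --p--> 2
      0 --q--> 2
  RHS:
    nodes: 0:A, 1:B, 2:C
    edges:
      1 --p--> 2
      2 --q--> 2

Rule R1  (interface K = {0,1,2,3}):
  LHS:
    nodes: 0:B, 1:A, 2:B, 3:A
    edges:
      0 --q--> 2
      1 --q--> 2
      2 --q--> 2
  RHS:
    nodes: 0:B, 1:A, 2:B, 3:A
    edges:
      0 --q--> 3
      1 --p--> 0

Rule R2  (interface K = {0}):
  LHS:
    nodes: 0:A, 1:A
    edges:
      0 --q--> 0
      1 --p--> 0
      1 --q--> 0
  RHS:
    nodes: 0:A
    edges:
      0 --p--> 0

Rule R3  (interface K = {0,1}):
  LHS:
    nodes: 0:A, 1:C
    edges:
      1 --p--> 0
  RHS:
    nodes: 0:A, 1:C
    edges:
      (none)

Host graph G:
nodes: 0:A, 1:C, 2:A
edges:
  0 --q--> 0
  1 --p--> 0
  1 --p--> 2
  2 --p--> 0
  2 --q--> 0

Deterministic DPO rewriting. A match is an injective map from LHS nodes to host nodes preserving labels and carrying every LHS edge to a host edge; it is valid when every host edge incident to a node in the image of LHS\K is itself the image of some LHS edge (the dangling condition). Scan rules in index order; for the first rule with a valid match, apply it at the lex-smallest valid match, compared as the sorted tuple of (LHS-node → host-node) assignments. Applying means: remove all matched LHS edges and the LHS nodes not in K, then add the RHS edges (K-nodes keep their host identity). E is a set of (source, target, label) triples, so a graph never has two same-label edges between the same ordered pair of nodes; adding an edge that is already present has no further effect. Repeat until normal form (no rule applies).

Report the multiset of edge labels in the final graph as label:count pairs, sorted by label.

[0] host  ⇒  3 nodes, 5 edges  {0-q->0 1-p->0 1-p->2 2-p->0 2-q->0}
[1] R3 @ {0↦0, 1↦1}  ⇒  3 nodes, 4 edges  {0-q->0 1-p->2 2-p->0 2-q->0}
[2] R3 @ {0↦2, 1↦1}  ⇒  3 nodes, 3 edges  {0-q->0 2-p->0 2-q->0}
[3] R2 @ {0↦0, 1↦2}  ⇒  2 nodes, 1 edges  {0-p->0}
normal form: no rule applies after step 3
NF edges: [(0, 0, 'p')]

Answer: p:1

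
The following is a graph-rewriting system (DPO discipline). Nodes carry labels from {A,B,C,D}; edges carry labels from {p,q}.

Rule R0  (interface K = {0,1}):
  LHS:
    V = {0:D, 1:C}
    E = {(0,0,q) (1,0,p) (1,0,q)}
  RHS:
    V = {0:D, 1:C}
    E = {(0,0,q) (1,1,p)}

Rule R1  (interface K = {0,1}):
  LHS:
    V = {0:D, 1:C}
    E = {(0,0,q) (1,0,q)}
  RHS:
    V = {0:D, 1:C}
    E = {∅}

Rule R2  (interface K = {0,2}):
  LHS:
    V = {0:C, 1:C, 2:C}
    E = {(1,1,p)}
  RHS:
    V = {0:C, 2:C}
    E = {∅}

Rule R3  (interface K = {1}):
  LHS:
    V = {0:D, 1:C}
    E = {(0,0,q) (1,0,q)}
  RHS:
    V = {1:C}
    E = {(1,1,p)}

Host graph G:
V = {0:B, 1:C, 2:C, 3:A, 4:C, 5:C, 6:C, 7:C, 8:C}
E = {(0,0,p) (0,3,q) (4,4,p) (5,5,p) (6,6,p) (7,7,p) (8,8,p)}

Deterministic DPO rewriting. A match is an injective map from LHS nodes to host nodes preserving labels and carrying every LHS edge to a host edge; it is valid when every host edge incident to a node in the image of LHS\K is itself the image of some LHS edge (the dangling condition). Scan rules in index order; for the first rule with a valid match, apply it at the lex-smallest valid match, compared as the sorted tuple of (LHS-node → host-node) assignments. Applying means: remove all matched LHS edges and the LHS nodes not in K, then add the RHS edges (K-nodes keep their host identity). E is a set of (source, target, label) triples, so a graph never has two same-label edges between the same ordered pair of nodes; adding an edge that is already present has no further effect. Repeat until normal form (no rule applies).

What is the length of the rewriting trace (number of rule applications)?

[0] host  ⇒  9 nodes, 7 edges  {0-p->0 0-q->3 4-p->4 5-p->5 6-p->6 7-p->7 8-p->8}
[1] R2 @ {0↦1, 1↦4, 2↦2}  ⇒  8 nodes, 6 edges  {0-p->0 0-q->3 5-p->5 6-p->6 7-p->7 8-p->8}
[2] R2 @ {0↦1, 1↦5, 2↦2}  ⇒  7 nodes, 5 edges  {0-p->0 0-q->3 6-p->6 7-p->7 8-p->8}
[3] R2 @ {0↦1, 1↦6, 2↦2}  ⇒  6 nodes, 4 edges  {0-p->0 0-q->3 7-p->7 8-p->8}
[4] R2 @ {0↦1, 1↦7, 2↦2}  ⇒  5 nodes, 3 edges  {0-p->0 0-q->3 8-p->8}
[5] R2 @ {0↦1, 1↦8, 2↦2}  ⇒  4 nodes, 2 edges  {0-p->0 0-q->3}
final graph: no rule applies after step 5

Answer: 5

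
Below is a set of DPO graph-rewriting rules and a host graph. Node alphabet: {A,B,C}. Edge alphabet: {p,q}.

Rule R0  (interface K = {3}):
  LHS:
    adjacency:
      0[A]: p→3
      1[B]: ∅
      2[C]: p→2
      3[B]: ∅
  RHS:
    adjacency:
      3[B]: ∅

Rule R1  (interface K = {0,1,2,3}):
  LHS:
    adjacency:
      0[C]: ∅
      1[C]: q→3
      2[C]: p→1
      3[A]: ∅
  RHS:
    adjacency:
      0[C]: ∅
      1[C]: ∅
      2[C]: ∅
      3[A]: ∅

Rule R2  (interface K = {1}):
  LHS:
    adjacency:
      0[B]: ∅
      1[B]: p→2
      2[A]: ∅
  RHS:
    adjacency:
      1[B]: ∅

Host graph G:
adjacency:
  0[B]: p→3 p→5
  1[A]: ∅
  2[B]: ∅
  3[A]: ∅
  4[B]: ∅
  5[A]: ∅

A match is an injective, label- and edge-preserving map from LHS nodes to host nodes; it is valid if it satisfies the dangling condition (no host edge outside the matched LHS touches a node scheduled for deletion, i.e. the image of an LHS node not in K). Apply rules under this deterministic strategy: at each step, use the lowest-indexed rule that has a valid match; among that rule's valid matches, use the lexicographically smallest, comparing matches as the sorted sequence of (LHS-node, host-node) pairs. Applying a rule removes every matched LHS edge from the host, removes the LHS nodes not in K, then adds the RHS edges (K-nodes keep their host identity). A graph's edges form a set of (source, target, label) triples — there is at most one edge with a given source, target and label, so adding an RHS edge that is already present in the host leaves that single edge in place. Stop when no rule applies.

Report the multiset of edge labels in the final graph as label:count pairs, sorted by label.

initial: |V|=6 |E|=2  E = 0-p->3 0-p->5
step 1: apply R2 at {0↦2, 1↦0, 2↦3}  → |V|=4 |E|=1  E = 0-p->5
step 2: apply R2 at {0↦4, 1↦0, 2↦5}  → |V|=2 |E|=0  E = ∅
normal form: no rule applies after step 2
NF edges: []

Answer: (no edges)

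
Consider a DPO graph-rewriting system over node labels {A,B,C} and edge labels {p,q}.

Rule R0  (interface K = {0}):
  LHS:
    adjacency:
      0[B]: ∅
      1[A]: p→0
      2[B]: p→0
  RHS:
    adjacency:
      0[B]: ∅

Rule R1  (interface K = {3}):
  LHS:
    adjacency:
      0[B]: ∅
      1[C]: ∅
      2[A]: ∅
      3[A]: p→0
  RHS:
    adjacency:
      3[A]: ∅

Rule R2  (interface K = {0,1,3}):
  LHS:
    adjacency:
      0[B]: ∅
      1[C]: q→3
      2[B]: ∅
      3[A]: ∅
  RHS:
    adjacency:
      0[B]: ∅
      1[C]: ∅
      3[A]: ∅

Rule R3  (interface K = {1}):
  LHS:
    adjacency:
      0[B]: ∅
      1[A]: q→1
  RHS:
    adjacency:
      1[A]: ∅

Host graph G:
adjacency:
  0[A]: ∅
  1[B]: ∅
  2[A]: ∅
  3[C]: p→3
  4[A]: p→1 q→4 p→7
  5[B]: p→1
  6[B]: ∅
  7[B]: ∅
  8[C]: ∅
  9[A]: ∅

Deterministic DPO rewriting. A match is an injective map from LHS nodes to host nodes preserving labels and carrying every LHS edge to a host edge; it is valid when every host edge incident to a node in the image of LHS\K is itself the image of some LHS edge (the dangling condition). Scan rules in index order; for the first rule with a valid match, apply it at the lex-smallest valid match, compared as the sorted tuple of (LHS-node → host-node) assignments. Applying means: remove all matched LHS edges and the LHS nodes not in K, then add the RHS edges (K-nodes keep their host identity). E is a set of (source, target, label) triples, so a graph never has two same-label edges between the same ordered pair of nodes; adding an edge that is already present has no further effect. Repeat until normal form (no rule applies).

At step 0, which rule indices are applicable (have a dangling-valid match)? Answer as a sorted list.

Answer: [R1,R3]

Rewrite trace:
R0: no valid match — 1 raw match, all fail dangling condition
R1: 3 valid matches — {0↦7, 1↦8, 2↦0, 3↦4}, {0↦7, 1↦8, 2↦2, 3↦4}, {0↦7, 1↦8, 2↦9, 3↦4}
R2: no valid match — LHS pattern not found
R3: 1 valid match — {0↦6, 1↦4}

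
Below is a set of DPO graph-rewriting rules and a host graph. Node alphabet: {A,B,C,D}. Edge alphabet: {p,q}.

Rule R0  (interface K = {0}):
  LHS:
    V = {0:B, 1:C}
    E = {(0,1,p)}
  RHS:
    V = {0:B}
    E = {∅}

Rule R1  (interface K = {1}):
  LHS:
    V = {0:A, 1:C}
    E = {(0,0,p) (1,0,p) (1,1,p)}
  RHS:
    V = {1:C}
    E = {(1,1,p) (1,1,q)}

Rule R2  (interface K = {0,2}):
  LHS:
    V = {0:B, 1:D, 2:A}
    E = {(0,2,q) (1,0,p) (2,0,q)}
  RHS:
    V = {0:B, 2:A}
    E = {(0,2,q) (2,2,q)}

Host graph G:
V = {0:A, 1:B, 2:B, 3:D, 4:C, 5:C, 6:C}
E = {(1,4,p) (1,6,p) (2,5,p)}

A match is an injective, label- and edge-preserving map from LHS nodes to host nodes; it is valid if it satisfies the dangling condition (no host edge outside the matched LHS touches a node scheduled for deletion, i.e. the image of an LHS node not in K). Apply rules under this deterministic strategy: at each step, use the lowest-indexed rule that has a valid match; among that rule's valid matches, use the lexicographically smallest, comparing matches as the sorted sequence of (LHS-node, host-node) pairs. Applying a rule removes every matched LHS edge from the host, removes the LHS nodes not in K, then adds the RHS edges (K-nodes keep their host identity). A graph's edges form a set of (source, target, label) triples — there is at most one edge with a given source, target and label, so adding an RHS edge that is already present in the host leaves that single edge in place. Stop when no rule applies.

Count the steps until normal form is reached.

Answer: 3

Steps:
initial: |V|=7 |E|=3  E = 1-p->4 1-p->6 2-p->5
step 1: apply R0 at {0↦1, 1↦4}  → |V|=6 |E|=2  E = 1-p->6 2-p->5
step 2: apply R0 at {0↦1, 1↦6}  → |V|=5 |E|=1  E = 2-p->5
step 3: apply R0 at {0↦2, 1↦5}  → |V|=4 |E|=0  E = ∅
halt: no rule applies after step 3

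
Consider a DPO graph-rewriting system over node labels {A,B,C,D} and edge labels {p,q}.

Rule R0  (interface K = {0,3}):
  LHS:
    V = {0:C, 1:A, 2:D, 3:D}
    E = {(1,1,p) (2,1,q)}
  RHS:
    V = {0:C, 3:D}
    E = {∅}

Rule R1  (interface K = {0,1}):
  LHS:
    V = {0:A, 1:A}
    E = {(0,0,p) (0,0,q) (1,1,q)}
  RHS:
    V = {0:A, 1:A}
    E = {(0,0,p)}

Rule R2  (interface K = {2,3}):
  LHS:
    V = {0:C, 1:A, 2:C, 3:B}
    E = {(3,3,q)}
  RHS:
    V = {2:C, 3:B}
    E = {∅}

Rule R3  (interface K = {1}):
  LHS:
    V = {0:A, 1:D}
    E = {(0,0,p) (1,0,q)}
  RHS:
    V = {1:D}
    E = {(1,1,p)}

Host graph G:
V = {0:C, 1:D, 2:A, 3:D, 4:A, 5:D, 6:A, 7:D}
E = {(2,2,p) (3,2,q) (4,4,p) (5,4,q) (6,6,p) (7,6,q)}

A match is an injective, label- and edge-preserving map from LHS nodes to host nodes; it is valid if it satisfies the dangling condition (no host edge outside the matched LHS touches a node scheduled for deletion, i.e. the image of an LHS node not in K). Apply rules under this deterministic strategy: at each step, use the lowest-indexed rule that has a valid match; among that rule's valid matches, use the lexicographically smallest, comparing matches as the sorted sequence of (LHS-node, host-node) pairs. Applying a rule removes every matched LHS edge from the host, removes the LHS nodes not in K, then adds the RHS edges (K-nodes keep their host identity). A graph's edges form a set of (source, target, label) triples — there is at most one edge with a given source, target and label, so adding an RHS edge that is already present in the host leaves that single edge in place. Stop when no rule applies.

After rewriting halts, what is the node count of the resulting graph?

Answer: 2

Steps:
start.  V:8 E:6  edges: 2-p->2 3-q->2 4-p->4 5-q->4 6-p->6 7-q->6
1. fire R0 via {0↦0, 1↦2, 2↦3, 3↦1}  →  V:6 E:4  edges: 4-p->4 5-q->4 6-p->6 7-q->6
2. fire R0 via {0↦0, 1↦4, 2↦5, 3↦1}  →  V:4 E:2  edges: 6-p->6 7-q->6
3. fire R0 via {0↦0, 1↦6, 2↦7, 3↦1}  →  V:2 E:0  edges: ∅
normal form: no rule applies after step 3
NF nodes: {0:C, 1:D}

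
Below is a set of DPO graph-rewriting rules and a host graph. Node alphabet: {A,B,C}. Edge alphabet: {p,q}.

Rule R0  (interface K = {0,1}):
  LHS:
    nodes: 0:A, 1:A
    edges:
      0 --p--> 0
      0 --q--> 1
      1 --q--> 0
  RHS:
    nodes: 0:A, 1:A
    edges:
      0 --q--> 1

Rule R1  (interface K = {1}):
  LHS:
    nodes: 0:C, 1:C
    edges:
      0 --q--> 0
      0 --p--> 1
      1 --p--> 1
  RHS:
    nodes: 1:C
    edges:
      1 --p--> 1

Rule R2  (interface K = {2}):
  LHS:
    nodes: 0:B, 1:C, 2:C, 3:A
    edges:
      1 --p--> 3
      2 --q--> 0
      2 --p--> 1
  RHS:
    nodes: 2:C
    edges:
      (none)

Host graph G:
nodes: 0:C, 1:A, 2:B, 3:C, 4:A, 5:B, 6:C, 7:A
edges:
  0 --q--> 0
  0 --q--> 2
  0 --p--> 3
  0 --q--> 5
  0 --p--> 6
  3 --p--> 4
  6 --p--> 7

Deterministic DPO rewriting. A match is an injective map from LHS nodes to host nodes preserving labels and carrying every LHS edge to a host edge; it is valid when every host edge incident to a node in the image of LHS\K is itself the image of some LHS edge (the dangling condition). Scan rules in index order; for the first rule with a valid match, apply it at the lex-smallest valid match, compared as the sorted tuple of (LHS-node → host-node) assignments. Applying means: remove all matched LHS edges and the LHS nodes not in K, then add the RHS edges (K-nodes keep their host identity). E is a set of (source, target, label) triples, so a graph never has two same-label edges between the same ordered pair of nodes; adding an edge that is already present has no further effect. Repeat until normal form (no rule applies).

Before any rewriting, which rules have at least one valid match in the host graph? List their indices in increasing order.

R0: no valid match — LHS pattern not found
R1: no valid match — LHS pattern not found
R2: 4 valid matches — {0↦2, 1↦3, 2↦0, 3↦4}, {0↦2, 1↦6, 2↦0, 3↦7}, {0↦5, 1↦3, 2↦0, 3↦4} (+1 more)

Answer: [R2]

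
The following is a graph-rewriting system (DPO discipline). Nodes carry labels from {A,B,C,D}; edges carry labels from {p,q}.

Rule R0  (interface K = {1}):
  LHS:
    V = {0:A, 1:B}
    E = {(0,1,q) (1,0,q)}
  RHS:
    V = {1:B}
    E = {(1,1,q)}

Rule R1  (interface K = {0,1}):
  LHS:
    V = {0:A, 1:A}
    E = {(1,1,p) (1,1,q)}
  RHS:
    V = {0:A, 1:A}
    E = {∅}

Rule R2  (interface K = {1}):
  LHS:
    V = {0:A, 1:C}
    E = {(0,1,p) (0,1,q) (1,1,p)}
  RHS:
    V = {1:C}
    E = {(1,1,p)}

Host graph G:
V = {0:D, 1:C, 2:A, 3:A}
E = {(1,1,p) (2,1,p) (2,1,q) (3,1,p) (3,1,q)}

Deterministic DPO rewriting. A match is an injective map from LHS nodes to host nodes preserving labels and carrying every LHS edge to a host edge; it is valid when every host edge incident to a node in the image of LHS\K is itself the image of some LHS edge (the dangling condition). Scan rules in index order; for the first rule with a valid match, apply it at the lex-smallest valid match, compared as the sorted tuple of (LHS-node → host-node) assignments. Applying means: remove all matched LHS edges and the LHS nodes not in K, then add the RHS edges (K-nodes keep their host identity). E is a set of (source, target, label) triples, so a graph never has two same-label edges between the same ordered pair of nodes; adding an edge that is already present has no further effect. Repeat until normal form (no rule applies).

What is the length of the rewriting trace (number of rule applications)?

Answer: 2

Derivation:
initial: |V|=4 |E|=5  E = 1-p->1 2-p->1 2-q->1 3-p->1 3-q->1
step 1: apply R2 at {0↦2, 1↦1}  → |V|=3 |E|=3  E = 1-p->1 3-p->1 3-q->1
step 2: apply R2 at {0↦3, 1↦1}  → |V|=2 |E|=1  E = 1-p->1
halt: no rule applies after step 2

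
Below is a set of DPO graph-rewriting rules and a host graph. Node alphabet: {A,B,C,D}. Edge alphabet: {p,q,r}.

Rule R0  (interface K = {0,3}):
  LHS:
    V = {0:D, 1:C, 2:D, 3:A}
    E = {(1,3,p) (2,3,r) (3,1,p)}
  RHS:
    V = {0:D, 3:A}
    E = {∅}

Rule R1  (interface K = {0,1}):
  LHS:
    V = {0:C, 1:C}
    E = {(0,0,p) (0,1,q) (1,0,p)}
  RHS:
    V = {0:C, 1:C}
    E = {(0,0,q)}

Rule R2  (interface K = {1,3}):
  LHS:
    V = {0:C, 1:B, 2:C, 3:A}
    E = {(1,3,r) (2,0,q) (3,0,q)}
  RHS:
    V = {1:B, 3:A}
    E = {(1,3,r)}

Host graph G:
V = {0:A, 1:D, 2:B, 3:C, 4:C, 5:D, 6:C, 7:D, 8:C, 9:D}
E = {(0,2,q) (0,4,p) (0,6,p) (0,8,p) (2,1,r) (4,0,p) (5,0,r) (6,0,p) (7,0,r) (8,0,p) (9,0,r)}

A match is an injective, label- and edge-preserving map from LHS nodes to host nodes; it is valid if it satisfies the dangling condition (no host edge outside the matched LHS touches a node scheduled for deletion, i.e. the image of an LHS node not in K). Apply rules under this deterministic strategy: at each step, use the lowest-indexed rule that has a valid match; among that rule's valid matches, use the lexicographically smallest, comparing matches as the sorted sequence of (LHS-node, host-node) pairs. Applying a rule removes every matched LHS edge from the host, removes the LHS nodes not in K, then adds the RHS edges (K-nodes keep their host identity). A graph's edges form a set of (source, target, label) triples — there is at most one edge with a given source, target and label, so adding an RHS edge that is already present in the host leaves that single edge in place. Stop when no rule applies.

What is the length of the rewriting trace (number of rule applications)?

start.  V:10 E:11  edges: 0-q->2 0-p->4 0-p->6 0-p->8 2-r->1 4-p->0 5-r->0 6-p->0 7-r->0 8-p->0 9-r->0
1. fire R0 via {0↦1, 1↦4, 2↦5, 3↦0}  →  V:8 E:8  edges: 0-q->2 0-p->6 0-p->8 2-r->1 6-p->0 7-r->0 8-p->0 9-r->0
2. fire R0 via {0↦1, 1↦6, 2↦7, 3↦0}  →  V:6 E:5  edges: 0-q->2 0-p->8 2-r->1 8-p->0 9-r->0
3. fire R0 via {0↦1, 1↦8, 2↦9, 3↦0}  →  V:4 E:2  edges: 0-q->2 2-r->1
final graph: no rule applies after step 3

Answer: 3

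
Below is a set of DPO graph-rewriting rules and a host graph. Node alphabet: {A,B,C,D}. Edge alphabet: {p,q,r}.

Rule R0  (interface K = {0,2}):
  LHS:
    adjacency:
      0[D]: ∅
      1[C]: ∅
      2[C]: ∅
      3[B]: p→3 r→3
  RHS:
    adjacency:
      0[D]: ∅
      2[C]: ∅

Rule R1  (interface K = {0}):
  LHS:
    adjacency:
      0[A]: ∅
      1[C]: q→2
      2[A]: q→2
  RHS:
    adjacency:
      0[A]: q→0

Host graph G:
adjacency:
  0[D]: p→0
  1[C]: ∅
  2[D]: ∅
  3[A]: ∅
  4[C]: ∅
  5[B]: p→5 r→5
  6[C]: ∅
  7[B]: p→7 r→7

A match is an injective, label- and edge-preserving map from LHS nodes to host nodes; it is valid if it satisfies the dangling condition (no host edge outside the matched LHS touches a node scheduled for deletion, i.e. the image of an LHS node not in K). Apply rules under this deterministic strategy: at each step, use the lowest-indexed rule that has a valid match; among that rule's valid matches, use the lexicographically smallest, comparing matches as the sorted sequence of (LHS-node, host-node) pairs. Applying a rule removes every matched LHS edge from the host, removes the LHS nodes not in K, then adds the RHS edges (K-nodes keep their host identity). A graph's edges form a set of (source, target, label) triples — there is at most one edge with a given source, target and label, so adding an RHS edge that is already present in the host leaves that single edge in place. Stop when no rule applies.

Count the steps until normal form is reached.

Answer: 2

Derivation:
start.  V:8 E:5  edges: 0-p->0 5-p->5 5-r->5 7-p->7 7-r->7
1. fire R0 via {0↦0, 1↦1, 2↦4, 3↦5}  →  V:6 E:3  edges: 0-p->0 7-p->7 7-r->7
2. fire R0 via {0↦0, 1↦4, 2↦6, 3↦7}  →  V:4 E:1  edges: 0-p->0
final graph: no rule applies after step 2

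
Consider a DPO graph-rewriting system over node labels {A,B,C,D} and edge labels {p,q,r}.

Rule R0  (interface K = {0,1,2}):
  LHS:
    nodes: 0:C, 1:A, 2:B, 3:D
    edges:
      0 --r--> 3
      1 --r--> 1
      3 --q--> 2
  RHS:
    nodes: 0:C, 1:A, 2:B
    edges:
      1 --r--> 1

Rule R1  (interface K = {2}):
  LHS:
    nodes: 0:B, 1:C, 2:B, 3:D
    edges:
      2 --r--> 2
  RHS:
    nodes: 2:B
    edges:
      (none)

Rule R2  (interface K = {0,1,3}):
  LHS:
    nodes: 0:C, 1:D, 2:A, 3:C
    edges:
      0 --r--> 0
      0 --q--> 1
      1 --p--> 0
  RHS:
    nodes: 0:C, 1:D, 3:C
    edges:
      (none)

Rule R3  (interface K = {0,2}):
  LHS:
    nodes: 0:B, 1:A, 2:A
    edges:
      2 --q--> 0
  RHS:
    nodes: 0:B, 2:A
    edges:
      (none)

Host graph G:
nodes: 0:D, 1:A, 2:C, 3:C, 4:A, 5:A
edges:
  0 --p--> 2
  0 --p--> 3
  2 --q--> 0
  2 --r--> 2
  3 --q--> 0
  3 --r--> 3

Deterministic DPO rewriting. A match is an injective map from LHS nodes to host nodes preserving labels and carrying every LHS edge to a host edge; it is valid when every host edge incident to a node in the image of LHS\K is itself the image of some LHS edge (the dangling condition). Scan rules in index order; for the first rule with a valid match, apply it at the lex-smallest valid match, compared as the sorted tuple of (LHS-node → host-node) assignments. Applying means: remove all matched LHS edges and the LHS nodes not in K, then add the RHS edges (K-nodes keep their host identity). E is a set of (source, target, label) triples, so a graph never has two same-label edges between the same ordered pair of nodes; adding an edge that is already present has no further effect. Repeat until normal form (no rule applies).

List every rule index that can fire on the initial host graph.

R0: no valid match — LHS pattern not found
R1: no valid match — LHS pattern not found
R2: 6 valid matches — {0↦2, 1↦0, 2↦1, 3↦3}, {0↦2, 1↦0, 2↦4, 3↦3}, {0↦2, 1↦0, 2↦5, 3↦3} (+3 more)
R3: no valid match — LHS pattern not found

Answer: [R2]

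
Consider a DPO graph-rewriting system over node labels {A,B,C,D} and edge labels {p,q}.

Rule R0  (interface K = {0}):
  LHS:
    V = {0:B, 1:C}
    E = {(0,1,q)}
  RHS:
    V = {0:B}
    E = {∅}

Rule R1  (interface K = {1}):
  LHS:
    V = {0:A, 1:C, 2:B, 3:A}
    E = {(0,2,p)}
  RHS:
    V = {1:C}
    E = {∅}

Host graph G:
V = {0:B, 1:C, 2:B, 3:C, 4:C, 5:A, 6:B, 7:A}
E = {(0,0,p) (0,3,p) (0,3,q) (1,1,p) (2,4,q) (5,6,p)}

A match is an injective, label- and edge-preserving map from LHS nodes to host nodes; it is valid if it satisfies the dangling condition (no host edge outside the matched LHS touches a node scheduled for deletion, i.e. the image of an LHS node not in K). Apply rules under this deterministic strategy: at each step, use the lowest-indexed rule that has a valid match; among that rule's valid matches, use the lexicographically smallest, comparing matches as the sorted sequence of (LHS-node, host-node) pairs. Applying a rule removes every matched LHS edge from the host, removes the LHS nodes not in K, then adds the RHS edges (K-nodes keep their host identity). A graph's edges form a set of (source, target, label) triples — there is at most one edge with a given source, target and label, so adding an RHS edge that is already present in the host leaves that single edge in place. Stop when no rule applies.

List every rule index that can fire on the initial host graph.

R0: 1 valid match — {0↦2, 1↦4}
R1: 3 valid matches — {0↦5, 1↦1, 2↦6, 3↦7}, {0↦5, 1↦3, 2↦6, 3↦7}, {0↦5, 1↦4, 2↦6, 3↦7}

Answer: [R0,R1]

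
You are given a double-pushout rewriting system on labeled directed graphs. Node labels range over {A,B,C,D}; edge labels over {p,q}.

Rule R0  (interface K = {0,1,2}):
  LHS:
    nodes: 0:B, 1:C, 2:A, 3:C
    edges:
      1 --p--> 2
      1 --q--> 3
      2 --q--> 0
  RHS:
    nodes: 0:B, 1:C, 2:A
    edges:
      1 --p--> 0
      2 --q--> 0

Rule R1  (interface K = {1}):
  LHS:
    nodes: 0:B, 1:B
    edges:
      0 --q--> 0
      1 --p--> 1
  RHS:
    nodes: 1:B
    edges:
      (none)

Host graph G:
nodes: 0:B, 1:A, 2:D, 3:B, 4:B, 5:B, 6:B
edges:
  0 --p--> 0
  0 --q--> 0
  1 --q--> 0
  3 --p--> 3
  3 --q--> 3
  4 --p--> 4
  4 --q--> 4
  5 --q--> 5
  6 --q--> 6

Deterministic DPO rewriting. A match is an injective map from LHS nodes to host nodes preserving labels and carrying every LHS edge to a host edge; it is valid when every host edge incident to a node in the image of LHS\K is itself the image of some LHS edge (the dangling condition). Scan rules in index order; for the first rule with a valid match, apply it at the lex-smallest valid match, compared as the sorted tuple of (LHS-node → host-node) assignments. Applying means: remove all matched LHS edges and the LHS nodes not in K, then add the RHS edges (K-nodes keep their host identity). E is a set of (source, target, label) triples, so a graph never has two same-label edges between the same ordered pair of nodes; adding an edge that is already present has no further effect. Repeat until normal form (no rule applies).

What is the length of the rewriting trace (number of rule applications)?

initial: |V|=7 |E|=9  E = 0-p->0 0-q->0 1-q->0 3-p->3 3-q->3 4-p->4 4-q->4 5-q->5 6-q->6
step 1: apply R1 at {0↦5, 1↦0}  → |V|=6 |E|=7  E = 0-q->0 1-q->0 3-p->3 3-q->3 4-p->4 4-q->4 6-q->6
step 2: apply R1 at {0↦6, 1↦3}  → |V|=5 |E|=5  E = 0-q->0 1-q->0 3-q->3 4-p->4 4-q->4
step 3: apply R1 at {0↦3, 1↦4}  → |V|=4 |E|=3  E = 0-q->0 1-q->0 4-q->4
halt: no rule applies after step 3

Answer: 3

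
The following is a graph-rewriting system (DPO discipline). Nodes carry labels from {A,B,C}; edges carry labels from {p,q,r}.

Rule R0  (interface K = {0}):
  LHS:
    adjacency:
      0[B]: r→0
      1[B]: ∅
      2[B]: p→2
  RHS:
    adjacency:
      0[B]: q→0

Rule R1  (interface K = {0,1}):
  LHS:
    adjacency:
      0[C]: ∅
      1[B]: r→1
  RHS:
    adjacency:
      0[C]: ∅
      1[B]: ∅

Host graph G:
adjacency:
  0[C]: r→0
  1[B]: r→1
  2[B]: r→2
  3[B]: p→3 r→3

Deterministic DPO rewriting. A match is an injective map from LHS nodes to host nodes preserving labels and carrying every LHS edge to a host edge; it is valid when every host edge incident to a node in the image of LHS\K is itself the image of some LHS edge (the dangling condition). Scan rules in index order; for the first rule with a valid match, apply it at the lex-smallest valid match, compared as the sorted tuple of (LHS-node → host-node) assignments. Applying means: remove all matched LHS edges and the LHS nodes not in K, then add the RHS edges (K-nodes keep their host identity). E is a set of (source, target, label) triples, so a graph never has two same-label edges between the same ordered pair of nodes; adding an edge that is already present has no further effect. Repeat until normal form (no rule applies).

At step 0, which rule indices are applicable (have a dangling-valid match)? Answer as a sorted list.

R0: no valid match — 2 raw matches, all fail dangling condition
R1: 3 valid matches — {0↦0, 1↦1}, {0↦0, 1↦2}, {0↦0, 1↦3}

Answer: [R1]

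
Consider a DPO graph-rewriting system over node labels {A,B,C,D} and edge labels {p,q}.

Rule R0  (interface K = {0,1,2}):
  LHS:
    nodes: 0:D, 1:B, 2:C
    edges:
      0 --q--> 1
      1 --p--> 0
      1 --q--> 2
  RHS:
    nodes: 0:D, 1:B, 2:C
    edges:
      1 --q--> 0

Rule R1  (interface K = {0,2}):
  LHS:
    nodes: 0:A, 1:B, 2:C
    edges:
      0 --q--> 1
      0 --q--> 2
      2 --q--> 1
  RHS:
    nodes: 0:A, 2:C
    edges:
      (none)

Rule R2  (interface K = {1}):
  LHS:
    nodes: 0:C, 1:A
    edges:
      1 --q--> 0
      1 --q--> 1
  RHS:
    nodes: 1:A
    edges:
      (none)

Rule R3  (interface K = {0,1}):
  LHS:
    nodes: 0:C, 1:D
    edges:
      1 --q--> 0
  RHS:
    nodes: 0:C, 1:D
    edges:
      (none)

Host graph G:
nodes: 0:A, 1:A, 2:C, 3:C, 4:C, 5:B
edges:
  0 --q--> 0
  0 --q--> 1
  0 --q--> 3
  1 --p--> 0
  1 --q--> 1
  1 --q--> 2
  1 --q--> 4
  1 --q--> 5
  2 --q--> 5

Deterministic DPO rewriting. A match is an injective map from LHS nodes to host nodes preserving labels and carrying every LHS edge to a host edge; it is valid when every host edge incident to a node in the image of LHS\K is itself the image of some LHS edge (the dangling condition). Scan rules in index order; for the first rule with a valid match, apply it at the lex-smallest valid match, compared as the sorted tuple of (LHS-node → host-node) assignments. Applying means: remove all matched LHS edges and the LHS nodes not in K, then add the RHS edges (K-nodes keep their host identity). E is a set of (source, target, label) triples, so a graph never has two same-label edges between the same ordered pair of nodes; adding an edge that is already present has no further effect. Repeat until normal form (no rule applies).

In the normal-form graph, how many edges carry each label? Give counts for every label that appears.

Answer: p:1 q:1

Derivation:
[0] host  ⇒  6 nodes, 9 edges  {0-q->0 0-q->1 0-q->3 1-p->0 1-q->1 1-q->2 1-q->4 1-q->5 2-q->5}
[1] R1 @ {0↦1, 1↦5, 2↦2}  ⇒  5 nodes, 6 edges  {0-q->0 0-q->1 0-q->3 1-p->0 1-q->1 1-q->4}
[2] R2 @ {0↦3, 1↦0}  ⇒  4 nodes, 4 edges  {0-q->1 1-p->0 1-q->1 1-q->4}
[3] R2 @ {0↦4, 1↦1}  ⇒  3 nodes, 2 edges  {0-q->1 1-p->0}
final graph: no rule applies after step 3
NF edges: [(0, 1, 'q'), (1, 0, 'p')]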